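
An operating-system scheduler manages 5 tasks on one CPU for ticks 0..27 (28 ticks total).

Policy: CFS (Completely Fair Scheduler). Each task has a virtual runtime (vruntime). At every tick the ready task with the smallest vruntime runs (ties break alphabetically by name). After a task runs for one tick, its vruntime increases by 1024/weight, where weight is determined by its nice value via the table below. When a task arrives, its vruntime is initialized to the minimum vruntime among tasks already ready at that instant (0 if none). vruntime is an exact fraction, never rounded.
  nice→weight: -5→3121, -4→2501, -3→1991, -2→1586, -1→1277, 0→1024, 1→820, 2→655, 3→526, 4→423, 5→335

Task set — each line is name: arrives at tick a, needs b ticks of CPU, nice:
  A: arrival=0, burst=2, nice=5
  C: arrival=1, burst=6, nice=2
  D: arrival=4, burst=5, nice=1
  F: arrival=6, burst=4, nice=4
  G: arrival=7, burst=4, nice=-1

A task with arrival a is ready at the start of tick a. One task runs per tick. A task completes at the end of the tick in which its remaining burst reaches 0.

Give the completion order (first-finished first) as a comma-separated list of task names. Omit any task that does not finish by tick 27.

t=0: vr[A=0] → run A
t=1: vr[A=1024/335 C=1024/335] → run A
t=2: vr[C=1024/335] → run C
t=3: vr[C=202752/43885] → run C
t=4: vr[C=54272/8777 D=54272/8777] → run C
t=5: vr[C=339968/43885 D=54272/8777] → run D
t=6: vr[C=339968/43885 D=13372672/1799285 F=13372672/1799285] → run D
t=7: vr[C=339968/43885 D=15619584/1799285 F=13372672/1799285 G=13372672/1799285] → run F
t=8: vr[C=339968/43885 D=15619584/1799285 F=7499108096/761097555 G=13372672/1799285] → run G
t=9: vr[C=339968/43885 D=15619584/1799285 F=7499108096/761097555 G=18919369984/2297686945] → run C
t=10: vr[C=408576/43885 D=15619584/1799285 F=7499108096/761097555 G=18919369984/2297686945] → run G
t=11: vr[C=408576/43885 D=15619584/1799285 F=7499108096/761097555 G=20761837824/2297686945] → run D
t=12: vr[C=408576/43885 D=17866496/1799285 F=7499108096/761097555 G=20761837824/2297686945] → run G
t=13: vr[C=408576/43885 D=17866496/1799285 F=7499108096/761097555 G=22604305664/2297686945] → run C
t=14: vr[C=477184/43885 D=17866496/1799285 F=7499108096/761097555 G=22604305664/2297686945] → run G
t=15: vr[C=477184/43885 D=17866496/1799285 F=7499108096/761097555] → run F
t=16: vr[C=477184/43885 D=17866496/1799285 F=9341575936/761097555] → run D
t=17: vr[C=477184/43885 D=20113408/1799285 F=9341575936/761097555] → run C
t=18: vr[D=20113408/1799285 F=9341575936/761097555] → run D
t=19: vr[F=9341575936/761097555] → run F
t=20: vr[F=3728014592/253699185] → run F
t=21: (idle)
t=22: (idle)
t=23: (idle)
t=24: (idle)
t=25: (idle)
t=26: (idle)
t=27: (idle)

completion order = A, G, C, D, F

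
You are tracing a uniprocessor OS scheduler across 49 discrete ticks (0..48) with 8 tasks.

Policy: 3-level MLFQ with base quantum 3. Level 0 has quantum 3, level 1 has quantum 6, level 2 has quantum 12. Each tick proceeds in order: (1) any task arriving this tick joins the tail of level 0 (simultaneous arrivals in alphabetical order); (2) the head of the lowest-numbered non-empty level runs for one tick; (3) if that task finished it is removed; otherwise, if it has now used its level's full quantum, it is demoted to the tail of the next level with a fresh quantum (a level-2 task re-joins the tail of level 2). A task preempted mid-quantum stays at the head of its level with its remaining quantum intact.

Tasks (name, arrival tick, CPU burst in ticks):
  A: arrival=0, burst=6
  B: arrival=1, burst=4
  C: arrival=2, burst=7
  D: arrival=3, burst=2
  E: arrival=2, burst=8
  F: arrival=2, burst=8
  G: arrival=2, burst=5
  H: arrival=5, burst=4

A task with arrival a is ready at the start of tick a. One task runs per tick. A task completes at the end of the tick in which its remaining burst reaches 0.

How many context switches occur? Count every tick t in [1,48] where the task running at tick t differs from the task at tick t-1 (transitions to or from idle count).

context switches = 15

t=0: L0/L1/L2 = A/-/- → run A
t=1: L0/L1/L2 = AB/-/- → run A
t=2: L0/L1/L2 = ABCEFG/-/- → run A
t=3: L0/L1/L2 = BCEFGD/A/- → run B
t=4: L0/L1/L2 = BCEFGD/A/- → run B
t=5: L0/L1/L2 = BCEFGDH/A/- → run B
t=6: L0/L1/L2 = CEFGDH/AB/- → run C
t=7: L0/L1/L2 = CEFGDH/AB/- → run C
t=8: L0/L1/L2 = CEFGDH/AB/- → run C
t=9: L0/L1/L2 = EFGDH/ABC/- → run E
t=10: L0/L1/L2 = EFGDH/ABC/- → run E
t=11: L0/L1/L2 = EFGDH/ABC/- → run E
t=12: L0/L1/L2 = FGDH/ABCE/- → run F
t=13: L0/L1/L2 = FGDH/ABCE/- → run F
t=14: L0/L1/L2 = FGDH/ABCE/- → run F
t=15: L0/L1/L2 = GDH/ABCEF/- → run G
t=16: L0/L1/L2 = GDH/ABCEF/- → run G
t=17: L0/L1/L2 = GDH/ABCEF/- → run G
t=18: L0/L1/L2 = DH/ABCEFG/- → run D
t=19: L0/L1/L2 = DH/ABCEFG/- → run D
t=20: L0/L1/L2 = H/ABCEFG/- → run H
t=21: L0/L1/L2 = H/ABCEFG/- → run H
t=22: L0/L1/L2 = H/ABCEFG/- → run H
t=23: L0/L1/L2 = -/ABCEFGH/- → run A
t=24: L0/L1/L2 = -/ABCEFGH/- → run A
t=25: L0/L1/L2 = -/ABCEFGH/- → run A
t=26: L0/L1/L2 = -/BCEFGH/- → run B
t=27: L0/L1/L2 = -/CEFGH/- → run C
t=28: L0/L1/L2 = -/CEFGH/- → run C
t=29: L0/L1/L2 = -/CEFGH/- → run C
t=30: L0/L1/L2 = -/CEFGH/- → run C
t=31: L0/L1/L2 = -/EFGH/- → run E
t=32: L0/L1/L2 = -/EFGH/- → run E
t=33: L0/L1/L2 = -/EFGH/- → run E
t=34: L0/L1/L2 = -/EFGH/- → run E
t=35: L0/L1/L2 = -/EFGH/- → run E
t=36: L0/L1/L2 = -/FGH/- → run F
t=37: L0/L1/L2 = -/FGH/- → run F
t=38: L0/L1/L2 = -/FGH/- → run F
t=39: L0/L1/L2 = -/FGH/- → run F
t=40: L0/L1/L2 = -/FGH/- → run F
t=41: L0/L1/L2 = -/GH/- → run G
t=42: L0/L1/L2 = -/GH/- → run G
t=43: L0/L1/L2 = -/H/- → run H
t=44: (idle)
t=45: (idle)
t=46: (idle)
t=47: (idle)
t=48: (idle)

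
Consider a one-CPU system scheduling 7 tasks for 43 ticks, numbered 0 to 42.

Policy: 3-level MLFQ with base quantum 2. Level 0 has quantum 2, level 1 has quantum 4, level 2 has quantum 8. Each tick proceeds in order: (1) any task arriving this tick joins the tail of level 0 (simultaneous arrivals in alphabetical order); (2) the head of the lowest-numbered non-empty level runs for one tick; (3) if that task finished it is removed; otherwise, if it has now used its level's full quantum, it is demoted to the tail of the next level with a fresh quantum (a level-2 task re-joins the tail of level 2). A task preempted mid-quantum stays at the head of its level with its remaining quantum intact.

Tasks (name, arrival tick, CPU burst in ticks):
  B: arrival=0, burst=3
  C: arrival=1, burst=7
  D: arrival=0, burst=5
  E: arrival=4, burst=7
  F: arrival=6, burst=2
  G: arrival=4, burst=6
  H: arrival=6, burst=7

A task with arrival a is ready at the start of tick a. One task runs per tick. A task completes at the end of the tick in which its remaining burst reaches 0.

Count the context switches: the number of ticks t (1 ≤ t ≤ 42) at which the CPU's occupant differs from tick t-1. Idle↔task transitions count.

context switches = 16

t=0: L0/L1/L2 = BD/-/- → run B
t=1: L0/L1/L2 = BDC/-/- → run B
t=2: L0/L1/L2 = DC/B/- → run D
t=3: L0/L1/L2 = DC/B/- → run D
t=4: L0/L1/L2 = CEG/BD/- → run C
t=5: L0/L1/L2 = CEG/BD/- → run C
t=6: L0/L1/L2 = EGFH/BDC/- → run E
t=7: L0/L1/L2 = EGFH/BDC/- → run E
t=8: L0/L1/L2 = GFH/BDCE/- → run G
t=9: L0/L1/L2 = GFH/BDCE/- → run G
t=10: L0/L1/L2 = FH/BDCEG/- → run F
t=11: L0/L1/L2 = FH/BDCEG/- → run F
t=12: L0/L1/L2 = H/BDCEG/- → run H
t=13: L0/L1/L2 = H/BDCEG/- → run H
t=14: L0/L1/L2 = -/BDCEGH/- → run B
t=15: L0/L1/L2 = -/DCEGH/- → run D
t=16: L0/L1/L2 = -/DCEGH/- → run D
t=17: L0/L1/L2 = -/DCEGH/- → run D
t=18: L0/L1/L2 = -/CEGH/- → run C
t=19: L0/L1/L2 = -/CEGH/- → run C
t=20: L0/L1/L2 = -/CEGH/- → run C
t=21: L0/L1/L2 = -/CEGH/- → run C
t=22: L0/L1/L2 = -/EGH/C → run E
t=23: L0/L1/L2 = -/EGH/C → run E
t=24: L0/L1/L2 = -/EGH/C → run E
t=25: L0/L1/L2 = -/EGH/C → run E
t=26: L0/L1/L2 = -/GH/CE → run G
t=27: L0/L1/L2 = -/GH/CE → run G
t=28: L0/L1/L2 = -/GH/CE → run G
t=29: L0/L1/L2 = -/GH/CE → run G
t=30: L0/L1/L2 = -/H/CE → run H
t=31: L0/L1/L2 = -/H/CE → run H
t=32: L0/L1/L2 = -/H/CE → run H
t=33: L0/L1/L2 = -/H/CE → run H
t=34: L0/L1/L2 = -/-/CEH → run C
t=35: L0/L1/L2 = -/-/EH → run E
t=36: L0/L1/L2 = -/-/H → run H
t=37: (idle)
t=38: (idle)
t=39: (idle)
t=40: (idle)
t=41: (idle)
t=42: (idle)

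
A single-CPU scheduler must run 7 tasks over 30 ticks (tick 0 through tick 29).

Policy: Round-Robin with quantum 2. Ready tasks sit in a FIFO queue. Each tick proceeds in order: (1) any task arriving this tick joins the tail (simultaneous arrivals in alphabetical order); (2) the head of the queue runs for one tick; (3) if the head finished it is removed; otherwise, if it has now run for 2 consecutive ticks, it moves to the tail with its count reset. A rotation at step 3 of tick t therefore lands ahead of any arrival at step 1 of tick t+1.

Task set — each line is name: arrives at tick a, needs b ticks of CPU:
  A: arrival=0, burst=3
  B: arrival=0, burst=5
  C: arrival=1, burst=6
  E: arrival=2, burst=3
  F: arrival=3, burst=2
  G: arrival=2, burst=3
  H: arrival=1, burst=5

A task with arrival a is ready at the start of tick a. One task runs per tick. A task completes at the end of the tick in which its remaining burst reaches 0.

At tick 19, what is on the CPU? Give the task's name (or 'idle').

t=0: queue=[A,B] q_used=0 → run A
t=1: queue=[A,B,C,H] q_used=1 → run A
t=2: queue=[B,C,H,A,E,G] q_used=0 → run B
t=3: queue=[B,C,H,A,E,G,F] q_used=1 → run B
t=4: queue=[C,H,A,E,G,F,B] q_used=0 → run C
t=5: queue=[C,H,A,E,G,F,B] q_used=1 → run C
t=6: queue=[H,A,E,G,F,B,C] q_used=0 → run H
t=7: queue=[H,A,E,G,F,B,C] q_used=1 → run H
t=8: queue=[A,E,G,F,B,C,H] q_used=0 → run A
t=9: queue=[E,G,F,B,C,H] q_used=0 → run E
t=10: queue=[E,G,F,B,C,H] q_used=1 → run E
t=11: queue=[G,F,B,C,H,E] q_used=0 → run G
t=12: queue=[G,F,B,C,H,E] q_used=1 → run G
t=13: queue=[F,B,C,H,E,G] q_used=0 → run F
t=14: queue=[F,B,C,H,E,G] q_used=1 → run F
t=15: queue=[B,C,H,E,G] q_used=0 → run B
t=16: queue=[B,C,H,E,G] q_used=1 → run B
t=17: queue=[C,H,E,G,B] q_used=0 → run C
t=18: queue=[C,H,E,G,B] q_used=1 → run C
t=19: queue=[H,E,G,B,C] q_used=0 → run H
t=20: queue=[H,E,G,B,C] q_used=1 → run H
t=21: queue=[E,G,B,C,H] q_used=0 → run E
t=22: queue=[G,B,C,H] q_used=0 → run G
t=23: queue=[B,C,H] q_used=0 → run B
t=24: queue=[C,H] q_used=0 → run C
t=25: queue=[C,H] q_used=1 → run C
t=26: queue=[H] q_used=0 → run H
t=27: (idle)
t=28: (idle)
t=29: (idle)

running at tick 19 = H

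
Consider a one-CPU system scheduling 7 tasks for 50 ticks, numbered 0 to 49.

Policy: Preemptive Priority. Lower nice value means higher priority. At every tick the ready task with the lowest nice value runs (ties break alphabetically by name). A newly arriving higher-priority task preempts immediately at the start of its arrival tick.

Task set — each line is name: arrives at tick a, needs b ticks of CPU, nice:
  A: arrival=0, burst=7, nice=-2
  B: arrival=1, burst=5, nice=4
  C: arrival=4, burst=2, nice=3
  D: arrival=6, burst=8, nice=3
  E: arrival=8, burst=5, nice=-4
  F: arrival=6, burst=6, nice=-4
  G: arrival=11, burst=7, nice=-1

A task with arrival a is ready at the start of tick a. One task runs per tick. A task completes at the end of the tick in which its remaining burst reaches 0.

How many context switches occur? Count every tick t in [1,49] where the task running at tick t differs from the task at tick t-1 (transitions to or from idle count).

t=0: ready={A} → run A
t=1: ready={A,B} → run A
t=2: ready={A,B} → run A
t=3: ready={A,B} → run A
t=4: ready={A,B,C} → run A
t=5: ready={A,B,C} → run A
t=6: ready={A,B,C,D,F} → run F
t=7: ready={A,B,C,D,F} → run F
t=8: ready={A,B,C,D,E,F} → run E
t=9: ready={A,B,C,D,E,F} → run E
t=10: ready={A,B,C,D,E,F} → run E
t=11: ready={A,B,C,D,E,F,G} → run E
t=12: ready={A,B,C,D,E,F,G} → run E
t=13: ready={A,B,C,D,F,G} → run F
t=14: ready={A,B,C,D,F,G} → run F
t=15: ready={A,B,C,D,F,G} → run F
t=16: ready={A,B,C,D,F,G} → run F
t=17: ready={A,B,C,D,G} → run A
t=18: ready={B,C,D,G} → run G
t=19: ready={B,C,D,G} → run G
t=20: ready={B,C,D,G} → run G
t=21: ready={B,C,D,G} → run G
t=22: ready={B,C,D,G} → run G
t=23: ready={B,C,D,G} → run G
t=24: ready={B,C,D,G} → run G
t=25: ready={B,C,D} → run C
t=26: ready={B,C,D} → run C
t=27: ready={B,D} → run D
t=28: ready={B,D} → run D
t=29: ready={B,D} → run D
t=30: ready={B,D} → run D
t=31: ready={B,D} → run D
t=32: ready={B,D} → run D
t=33: ready={B,D} → run D
t=34: ready={B,D} → run D
t=35: ready={B} → run B
t=36: ready={B} → run B
t=37: ready={B} → run B
t=38: ready={B} → run B
t=39: ready={B} → run B
t=40: (idle)
t=41: (idle)
t=42: (idle)
t=43: (idle)
t=44: (idle)
t=45: (idle)
t=46: (idle)
t=47: (idle)
t=48: (idle)
t=49: (idle)

context switches = 9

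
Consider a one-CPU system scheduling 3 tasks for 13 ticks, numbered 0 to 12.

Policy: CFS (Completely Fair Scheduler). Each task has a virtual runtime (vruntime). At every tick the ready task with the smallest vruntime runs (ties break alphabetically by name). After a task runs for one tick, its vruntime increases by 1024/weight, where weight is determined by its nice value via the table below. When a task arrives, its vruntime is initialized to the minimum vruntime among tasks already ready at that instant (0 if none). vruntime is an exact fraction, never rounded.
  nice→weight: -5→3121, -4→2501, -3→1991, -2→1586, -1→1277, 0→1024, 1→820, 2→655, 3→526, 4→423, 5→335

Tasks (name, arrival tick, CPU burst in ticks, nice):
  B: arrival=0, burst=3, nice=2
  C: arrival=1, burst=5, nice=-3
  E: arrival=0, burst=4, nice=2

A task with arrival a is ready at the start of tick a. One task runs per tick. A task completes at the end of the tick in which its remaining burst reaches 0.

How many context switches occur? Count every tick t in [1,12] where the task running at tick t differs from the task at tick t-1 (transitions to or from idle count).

context switches = 9

t=0: vr[B=0 E=0] → run B
t=1: vr[B=1024/655 C=0 E=0] → run C
t=2: vr[B=1024/655 C=1024/1991 E=0] → run E
t=3: vr[B=1024/655 C=1024/1991 E=1024/655] → run C
t=4: vr[B=1024/655 C=2048/1991 E=1024/655] → run C
t=5: vr[B=1024/655 C=3072/1991 E=1024/655] → run C
t=6: vr[B=1024/655 C=4096/1991 E=1024/655] → run B
t=7: vr[B=2048/655 C=4096/1991 E=1024/655] → run E
t=8: vr[B=2048/655 C=4096/1991 E=2048/655] → run C
t=9: vr[B=2048/655 E=2048/655] → run B
t=10: vr[E=2048/655] → run E
t=11: vr[E=3072/655] → run E
t=12: (idle)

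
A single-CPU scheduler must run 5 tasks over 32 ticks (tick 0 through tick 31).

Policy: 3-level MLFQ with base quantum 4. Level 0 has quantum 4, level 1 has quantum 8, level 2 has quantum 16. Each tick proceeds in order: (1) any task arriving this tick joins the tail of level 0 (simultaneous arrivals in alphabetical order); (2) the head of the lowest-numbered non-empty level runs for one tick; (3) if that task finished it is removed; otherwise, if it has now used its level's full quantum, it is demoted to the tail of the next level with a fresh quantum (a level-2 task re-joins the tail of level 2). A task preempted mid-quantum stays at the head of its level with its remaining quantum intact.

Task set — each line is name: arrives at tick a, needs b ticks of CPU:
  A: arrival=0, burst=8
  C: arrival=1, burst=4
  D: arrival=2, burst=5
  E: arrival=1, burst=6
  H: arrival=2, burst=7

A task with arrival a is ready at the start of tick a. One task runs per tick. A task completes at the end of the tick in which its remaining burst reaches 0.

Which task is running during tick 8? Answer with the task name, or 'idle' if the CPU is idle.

running at tick 8 = E

t=0: L0/L1/L2 = A/-/- → run A
t=1: L0/L1/L2 = ACE/-/- → run A
t=2: L0/L1/L2 = ACEDH/-/- → run A
t=3: L0/L1/L2 = ACEDH/-/- → run A
t=4: L0/L1/L2 = CEDH/A/- → run C
t=5: L0/L1/L2 = CEDH/A/- → run C
t=6: L0/L1/L2 = CEDH/A/- → run C
t=7: L0/L1/L2 = CEDH/A/- → run C
t=8: L0/L1/L2 = EDH/A/- → run E
t=9: L0/L1/L2 = EDH/A/- → run E
t=10: L0/L1/L2 = EDH/A/- → run E
t=11: L0/L1/L2 = EDH/A/- → run E
t=12: L0/L1/L2 = DH/AE/- → run D
t=13: L0/L1/L2 = DH/AE/- → run D
t=14: L0/L1/L2 = DH/AE/- → run D
t=15: L0/L1/L2 = DH/AE/- → run D
t=16: L0/L1/L2 = H/AED/- → run H
t=17: L0/L1/L2 = H/AED/- → run H
t=18: L0/L1/L2 = H/AED/- → run H
t=19: L0/L1/L2 = H/AED/- → run H
t=20: L0/L1/L2 = -/AEDH/- → run A
t=21: L0/L1/L2 = -/AEDH/- → run A
t=22: L0/L1/L2 = -/AEDH/- → run A
t=23: L0/L1/L2 = -/AEDH/- → run A
t=24: L0/L1/L2 = -/EDH/- → run E
t=25: L0/L1/L2 = -/EDH/- → run E
t=26: L0/L1/L2 = -/DH/- → run D
t=27: L0/L1/L2 = -/H/- → run H
t=28: L0/L1/L2 = -/H/- → run H
t=29: L0/L1/L2 = -/H/- → run H
t=30: (idle)
t=31: (idle)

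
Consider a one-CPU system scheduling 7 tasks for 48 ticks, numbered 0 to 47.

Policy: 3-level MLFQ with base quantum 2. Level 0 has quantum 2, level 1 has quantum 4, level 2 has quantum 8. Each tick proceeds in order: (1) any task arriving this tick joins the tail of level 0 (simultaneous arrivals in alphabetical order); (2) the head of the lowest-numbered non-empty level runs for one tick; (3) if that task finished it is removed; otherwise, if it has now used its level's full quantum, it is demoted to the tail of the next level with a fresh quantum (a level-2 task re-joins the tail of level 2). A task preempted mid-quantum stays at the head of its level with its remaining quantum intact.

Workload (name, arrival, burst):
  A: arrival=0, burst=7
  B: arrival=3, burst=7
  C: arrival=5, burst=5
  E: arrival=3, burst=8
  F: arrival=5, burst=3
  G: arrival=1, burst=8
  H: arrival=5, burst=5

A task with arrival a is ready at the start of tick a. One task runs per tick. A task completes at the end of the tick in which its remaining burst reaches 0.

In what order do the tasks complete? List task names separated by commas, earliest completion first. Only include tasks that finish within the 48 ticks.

completion order = C, F, H, A, G, B, E

t=0: L0/L1/L2 = A/-/- → run A
t=1: L0/L1/L2 = AG/-/- → run A
t=2: L0/L1/L2 = G/A/- → run G
t=3: L0/L1/L2 = GBE/A/- → run G
t=4: L0/L1/L2 = BE/AG/- → run B
t=5: L0/L1/L2 = BECFH/AG/- → run B
t=6: L0/L1/L2 = ECFH/AGB/- → run E
t=7: L0/L1/L2 = ECFH/AGB/- → run E
t=8: L0/L1/L2 = CFH/AGBE/- → run C
t=9: L0/L1/L2 = CFH/AGBE/- → run C
t=10: L0/L1/L2 = FH/AGBEC/- → run F
t=11: L0/L1/L2 = FH/AGBEC/- → run F
t=12: L0/L1/L2 = H/AGBECF/- → run H
t=13: L0/L1/L2 = H/AGBECF/- → run H
t=14: L0/L1/L2 = -/AGBECFH/- → run A
t=15: L0/L1/L2 = -/AGBECFH/- → run A
t=16: L0/L1/L2 = -/AGBECFH/- → run A
t=17: L0/L1/L2 = -/AGBECFH/- → run A
t=18: L0/L1/L2 = -/GBECFH/A → run G
t=19: L0/L1/L2 = -/GBECFH/A → run G
t=20: L0/L1/L2 = -/GBECFH/A → run G
t=21: L0/L1/L2 = -/GBECFH/A → run G
t=22: L0/L1/L2 = -/BECFH/AG → run B
t=23: L0/L1/L2 = -/BECFH/AG → run B
t=24: L0/L1/L2 = -/BECFH/AG → run B
t=25: L0/L1/L2 = -/BECFH/AG → run B
t=26: L0/L1/L2 = -/ECFH/AGB → run E
t=27: L0/L1/L2 = -/ECFH/AGB → run E
t=28: L0/L1/L2 = -/ECFH/AGB → run E
t=29: L0/L1/L2 = -/ECFH/AGB → run E
t=30: L0/L1/L2 = -/CFH/AGBE → run C
t=31: L0/L1/L2 = -/CFH/AGBE → run C
t=32: L0/L1/L2 = -/CFH/AGBE → run C
t=33: L0/L1/L2 = -/FH/AGBE → run F
t=34: L0/L1/L2 = -/H/AGBE → run H
t=35: L0/L1/L2 = -/H/AGBE → run H
t=36: L0/L1/L2 = -/H/AGBE → run H
t=37: L0/L1/L2 = -/-/AGBE → run A
t=38: L0/L1/L2 = -/-/GBE → run G
t=39: L0/L1/L2 = -/-/GBE → run G
t=40: L0/L1/L2 = -/-/BE → run B
t=41: L0/L1/L2 = -/-/E → run E
t=42: L0/L1/L2 = -/-/E → run E
t=43: (idle)
t=44: (idle)
t=45: (idle)
t=46: (idle)
t=47: (idle)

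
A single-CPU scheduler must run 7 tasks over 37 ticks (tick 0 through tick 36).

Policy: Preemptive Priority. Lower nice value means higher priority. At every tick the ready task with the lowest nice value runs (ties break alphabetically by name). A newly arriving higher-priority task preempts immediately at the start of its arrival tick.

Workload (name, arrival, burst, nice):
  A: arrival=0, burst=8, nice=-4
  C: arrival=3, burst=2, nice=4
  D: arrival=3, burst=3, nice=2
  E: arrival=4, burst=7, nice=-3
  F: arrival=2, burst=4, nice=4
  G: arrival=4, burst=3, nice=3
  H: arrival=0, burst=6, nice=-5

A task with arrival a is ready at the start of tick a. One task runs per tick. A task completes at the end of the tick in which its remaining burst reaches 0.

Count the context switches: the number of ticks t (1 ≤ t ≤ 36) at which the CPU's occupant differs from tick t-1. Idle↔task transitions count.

t=0: ready={A,H} → run H
t=1: ready={A,H} → run H
t=2: ready={A,F,H} → run H
t=3: ready={A,C,D,F,H} → run H
t=4: ready={A,C,D,E,F,G,H} → run H
t=5: ready={A,C,D,E,F,G,H} → run H
t=6: ready={A,C,D,E,F,G} → run A
t=7: ready={A,C,D,E,F,G} → run A
t=8: ready={A,C,D,E,F,G} → run A
t=9: ready={A,C,D,E,F,G} → run A
t=10: ready={A,C,D,E,F,G} → run A
t=11: ready={A,C,D,E,F,G} → run A
t=12: ready={A,C,D,E,F,G} → run A
t=13: ready={A,C,D,E,F,G} → run A
t=14: ready={C,D,E,F,G} → run E
t=15: ready={C,D,E,F,G} → run E
t=16: ready={C,D,E,F,G} → run E
t=17: ready={C,D,E,F,G} → run E
t=18: ready={C,D,E,F,G} → run E
t=19: ready={C,D,E,F,G} → run E
t=20: ready={C,D,E,F,G} → run E
t=21: ready={C,D,F,G} → run D
t=22: ready={C,D,F,G} → run D
t=23: ready={C,D,F,G} → run D
t=24: ready={C,F,G} → run G
t=25: ready={C,F,G} → run G
t=26: ready={C,F,G} → run G
t=27: ready={C,F} → run C
t=28: ready={C,F} → run C
t=29: ready={F} → run F
t=30: ready={F} → run F
t=31: ready={F} → run F
t=32: ready={F} → run F
t=33: (idle)
t=34: (idle)
t=35: (idle)
t=36: (idle)

context switches = 7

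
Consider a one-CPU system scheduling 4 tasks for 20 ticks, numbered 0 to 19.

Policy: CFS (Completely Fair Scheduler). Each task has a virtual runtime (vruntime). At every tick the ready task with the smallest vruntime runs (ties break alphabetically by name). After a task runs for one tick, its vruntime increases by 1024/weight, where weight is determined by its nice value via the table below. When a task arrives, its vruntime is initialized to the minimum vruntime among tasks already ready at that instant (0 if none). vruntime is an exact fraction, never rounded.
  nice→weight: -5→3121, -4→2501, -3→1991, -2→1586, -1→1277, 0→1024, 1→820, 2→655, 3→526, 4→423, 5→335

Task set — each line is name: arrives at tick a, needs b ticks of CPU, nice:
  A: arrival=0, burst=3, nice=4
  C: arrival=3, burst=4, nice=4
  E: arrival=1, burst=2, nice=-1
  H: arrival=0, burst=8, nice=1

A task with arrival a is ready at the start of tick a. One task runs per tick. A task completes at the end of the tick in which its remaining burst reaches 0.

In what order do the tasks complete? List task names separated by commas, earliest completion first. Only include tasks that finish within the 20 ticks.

t=0: vr[A=0 H=0] → run A
t=1: vr[A=1024/423 E=0 H=0] → run E
t=2: vr[A=1024/423 E=1024/1277 H=0] → run H
t=3: vr[A=1024/423 C=1024/1277 E=1024/1277 H=256/205] → run C
t=4: vr[A=1024/423 C=1740800/540171 E=1024/1277 H=256/205] → run E
t=5: vr[A=1024/423 C=1740800/540171 H=256/205] → run H
t=6: vr[A=1024/423 C=1740800/540171 H=512/205] → run A
t=7: vr[A=2048/423 C=1740800/540171 H=512/205] → run H
t=8: vr[A=2048/423 C=1740800/540171 H=768/205] → run C
t=9: vr[A=2048/423 C=3048448/540171 H=768/205] → run H
t=10: vr[A=2048/423 C=3048448/540171 H=1024/205] → run A
t=11: vr[C=3048448/540171 H=1024/205] → run H
t=12: vr[C=3048448/540171 H=256/41] → run C
t=13: vr[C=1452032/180057 H=256/41] → run H
t=14: vr[C=1452032/180057 H=1536/205] → run H
t=15: vr[C=1452032/180057 H=1792/205] → run C
t=16: vr[H=1792/205] → run H
t=17: (idle)
t=18: (idle)
t=19: (idle)

completion order = E, A, C, H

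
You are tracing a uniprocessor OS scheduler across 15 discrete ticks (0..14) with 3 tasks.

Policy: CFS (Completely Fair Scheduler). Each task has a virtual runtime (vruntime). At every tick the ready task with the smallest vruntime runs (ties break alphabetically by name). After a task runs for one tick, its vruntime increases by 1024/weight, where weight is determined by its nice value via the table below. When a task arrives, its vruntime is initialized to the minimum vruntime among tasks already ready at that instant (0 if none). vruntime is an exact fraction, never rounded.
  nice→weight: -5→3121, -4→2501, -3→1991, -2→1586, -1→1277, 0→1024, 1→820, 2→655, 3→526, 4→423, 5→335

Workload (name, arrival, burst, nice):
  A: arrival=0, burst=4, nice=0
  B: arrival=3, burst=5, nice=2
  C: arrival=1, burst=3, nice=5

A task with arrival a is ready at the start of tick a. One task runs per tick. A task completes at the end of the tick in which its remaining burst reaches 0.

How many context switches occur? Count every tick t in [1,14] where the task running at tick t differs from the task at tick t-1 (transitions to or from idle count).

t=0: vr[A=0] → run A
t=1: vr[A=1 C=1] → run A
t=2: vr[A=2 C=1] → run C
t=3: vr[A=2 B=2 C=1359/335] → run A
t=4: vr[A=3 B=2 C=1359/335] → run B
t=5: vr[A=3 B=2334/655 C=1359/335] → run A
t=6: vr[B=2334/655 C=1359/335] → run B
t=7: vr[B=3358/655 C=1359/335] → run C
t=8: vr[B=3358/655 C=2383/335] → run B
t=9: vr[B=4382/655 C=2383/335] → run B
t=10: vr[B=5406/655 C=2383/335] → run C
t=11: vr[B=5406/655] → run B
t=12: (idle)
t=13: (idle)
t=14: (idle)

context switches = 10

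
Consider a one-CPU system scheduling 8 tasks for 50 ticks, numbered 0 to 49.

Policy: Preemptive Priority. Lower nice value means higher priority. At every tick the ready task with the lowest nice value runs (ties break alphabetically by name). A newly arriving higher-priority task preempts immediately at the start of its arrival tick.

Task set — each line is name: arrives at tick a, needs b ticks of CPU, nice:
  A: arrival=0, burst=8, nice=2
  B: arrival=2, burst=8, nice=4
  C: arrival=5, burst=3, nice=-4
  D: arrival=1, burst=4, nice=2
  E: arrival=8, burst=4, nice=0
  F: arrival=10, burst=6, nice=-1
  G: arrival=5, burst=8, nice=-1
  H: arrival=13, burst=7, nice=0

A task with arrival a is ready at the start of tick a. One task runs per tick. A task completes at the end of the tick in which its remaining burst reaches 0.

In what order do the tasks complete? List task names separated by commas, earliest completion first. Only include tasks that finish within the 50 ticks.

completion order = C, F, G, E, H, A, D, B

t=0: ready={A} → run A
t=1: ready={A,D} → run A
t=2: ready={A,B,D} → run A
t=3: ready={A,B,D} → run A
t=4: ready={A,B,D} → run A
t=5: ready={A,B,C,D,G} → run C
t=6: ready={A,B,C,D,G} → run C
t=7: ready={A,B,C,D,G} → run C
t=8: ready={A,B,D,E,G} → run G
t=9: ready={A,B,D,E,G} → run G
t=10: ready={A,B,D,E,F,G} → run F
t=11: ready={A,B,D,E,F,G} → run F
t=12: ready={A,B,D,E,F,G} → run F
t=13: ready={A,B,D,E,F,G,H} → run F
t=14: ready={A,B,D,E,F,G,H} → run F
t=15: ready={A,B,D,E,F,G,H} → run F
t=16: ready={A,B,D,E,G,H} → run G
t=17: ready={A,B,D,E,G,H} → run G
t=18: ready={A,B,D,E,G,H} → run G
t=19: ready={A,B,D,E,G,H} → run G
t=20: ready={A,B,D,E,G,H} → run G
t=21: ready={A,B,D,E,G,H} → run G
t=22: ready={A,B,D,E,H} → run E
t=23: ready={A,B,D,E,H} → run E
t=24: ready={A,B,D,E,H} → run E
t=25: ready={A,B,D,E,H} → run E
t=26: ready={A,B,D,H} → run H
t=27: ready={A,B,D,H} → run H
t=28: ready={A,B,D,H} → run H
t=29: ready={A,B,D,H} → run H
t=30: ready={A,B,D,H} → run H
t=31: ready={A,B,D,H} → run H
t=32: ready={A,B,D,H} → run H
t=33: ready={A,B,D} → run A
t=34: ready={A,B,D} → run A
t=35: ready={A,B,D} → run A
t=36: ready={B,D} → run D
t=37: ready={B,D} → run D
t=38: ready={B,D} → run D
t=39: ready={B,D} → run D
t=40: ready={B} → run B
t=41: ready={B} → run B
t=42: ready={B} → run B
t=43: ready={B} → run B
t=44: ready={B} → run B
t=45: ready={B} → run B
t=46: ready={B} → run B
t=47: ready={B} → run B
t=48: (idle)
t=49: (idle)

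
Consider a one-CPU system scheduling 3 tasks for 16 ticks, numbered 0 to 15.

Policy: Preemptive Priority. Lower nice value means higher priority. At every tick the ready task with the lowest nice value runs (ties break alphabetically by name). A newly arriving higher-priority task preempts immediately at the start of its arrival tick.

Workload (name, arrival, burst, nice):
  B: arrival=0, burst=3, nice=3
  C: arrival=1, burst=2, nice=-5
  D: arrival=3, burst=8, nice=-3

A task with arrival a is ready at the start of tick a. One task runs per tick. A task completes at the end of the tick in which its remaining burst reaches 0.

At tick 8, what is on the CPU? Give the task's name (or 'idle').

running at tick 8 = D

t=0: ready={B} → run B
t=1: ready={B,C} → run C
t=2: ready={B,C} → run C
t=3: ready={B,D} → run D
t=4: ready={B,D} → run D
t=5: ready={B,D} → run D
t=6: ready={B,D} → run D
t=7: ready={B,D} → run D
t=8: ready={B,D} → run D
t=9: ready={B,D} → run D
t=10: ready={B,D} → run D
t=11: ready={B} → run B
t=12: ready={B} → run B
t=13: (idle)
t=14: (idle)
t=15: (idle)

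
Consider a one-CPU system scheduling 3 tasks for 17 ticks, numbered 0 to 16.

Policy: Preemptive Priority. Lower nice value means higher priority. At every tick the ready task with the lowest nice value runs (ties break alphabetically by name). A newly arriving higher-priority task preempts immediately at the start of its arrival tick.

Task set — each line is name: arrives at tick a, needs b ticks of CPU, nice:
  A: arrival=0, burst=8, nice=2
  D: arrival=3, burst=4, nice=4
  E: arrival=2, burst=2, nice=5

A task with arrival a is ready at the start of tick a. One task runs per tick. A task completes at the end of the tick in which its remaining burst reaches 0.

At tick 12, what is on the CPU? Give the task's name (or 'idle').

t=0: ready={A} → run A
t=1: ready={A} → run A
t=2: ready={A,E} → run A
t=3: ready={A,D,E} → run A
t=4: ready={A,D,E} → run A
t=5: ready={A,D,E} → run A
t=6: ready={A,D,E} → run A
t=7: ready={A,D,E} → run A
t=8: ready={D,E} → run D
t=9: ready={D,E} → run D
t=10: ready={D,E} → run D
t=11: ready={D,E} → run D
t=12: ready={E} → run E
t=13: ready={E} → run E
t=14: (idle)
t=15: (idle)
t=16: (idle)

running at tick 12 = E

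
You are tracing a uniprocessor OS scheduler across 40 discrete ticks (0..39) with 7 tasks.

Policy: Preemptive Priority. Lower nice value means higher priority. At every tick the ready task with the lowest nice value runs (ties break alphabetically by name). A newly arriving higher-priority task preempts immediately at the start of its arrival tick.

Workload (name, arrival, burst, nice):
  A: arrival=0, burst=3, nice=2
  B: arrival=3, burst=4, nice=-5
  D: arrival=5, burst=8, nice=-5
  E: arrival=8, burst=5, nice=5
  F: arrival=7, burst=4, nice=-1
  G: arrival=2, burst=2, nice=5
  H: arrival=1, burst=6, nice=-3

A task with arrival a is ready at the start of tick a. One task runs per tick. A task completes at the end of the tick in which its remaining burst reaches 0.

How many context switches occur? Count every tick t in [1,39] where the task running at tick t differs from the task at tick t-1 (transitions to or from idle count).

t=0: ready={A} → run A
t=1: ready={A,H} → run H
t=2: ready={A,G,H} → run H
t=3: ready={A,B,G,H} → run B
t=4: ready={A,B,G,H} → run B
t=5: ready={A,B,D,G,H} → run B
t=6: ready={A,B,D,G,H} → run B
t=7: ready={A,D,F,G,H} → run D
t=8: ready={A,D,E,F,G,H} → run D
t=9: ready={A,D,E,F,G,H} → run D
t=10: ready={A,D,E,F,G,H} → run D
t=11: ready={A,D,E,F,G,H} → run D
t=12: ready={A,D,E,F,G,H} → run D
t=13: ready={A,D,E,F,G,H} → run D
t=14: ready={A,D,E,F,G,H} → run D
t=15: ready={A,E,F,G,H} → run H
t=16: ready={A,E,F,G,H} → run H
t=17: ready={A,E,F,G,H} → run H
t=18: ready={A,E,F,G,H} → run H
t=19: ready={A,E,F,G} → run F
t=20: ready={A,E,F,G} → run F
t=21: ready={A,E,F,G} → run F
t=22: ready={A,E,F,G} → run F
t=23: ready={A,E,G} → run A
t=24: ready={A,E,G} → run A
t=25: ready={E,G} → run E
t=26: ready={E,G} → run E
t=27: ready={E,G} → run E
t=28: ready={E,G} → run E
t=29: ready={E,G} → run E
t=30: ready={G} → run G
t=31: ready={G} → run G
t=32: (idle)
t=33: (idle)
t=34: (idle)
t=35: (idle)
t=36: (idle)
t=37: (idle)
t=38: (idle)
t=39: (idle)

context switches = 9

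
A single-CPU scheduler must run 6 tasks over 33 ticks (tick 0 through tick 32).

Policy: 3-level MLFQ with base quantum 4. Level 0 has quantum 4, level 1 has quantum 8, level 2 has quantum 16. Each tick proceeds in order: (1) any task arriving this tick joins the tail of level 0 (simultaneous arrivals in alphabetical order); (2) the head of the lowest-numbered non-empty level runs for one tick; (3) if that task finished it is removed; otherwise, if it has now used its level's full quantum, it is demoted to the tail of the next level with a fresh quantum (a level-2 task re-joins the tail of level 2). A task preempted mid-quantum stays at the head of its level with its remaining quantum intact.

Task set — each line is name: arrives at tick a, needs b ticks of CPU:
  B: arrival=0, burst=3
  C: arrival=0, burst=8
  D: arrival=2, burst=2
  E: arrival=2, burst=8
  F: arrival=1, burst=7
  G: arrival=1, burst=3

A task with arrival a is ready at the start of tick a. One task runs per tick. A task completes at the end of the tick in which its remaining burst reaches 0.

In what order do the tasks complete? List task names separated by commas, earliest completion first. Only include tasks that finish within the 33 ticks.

t=0: L0/L1/L2 = BC/-/- → run B
t=1: L0/L1/L2 = BCFG/-/- → run B
t=2: L0/L1/L2 = BCFGDE/-/- → run B
t=3: L0/L1/L2 = CFGDE/-/- → run C
t=4: L0/L1/L2 = CFGDE/-/- → run C
t=5: L0/L1/L2 = CFGDE/-/- → run C
t=6: L0/L1/L2 = CFGDE/-/- → run C
t=7: L0/L1/L2 = FGDE/C/- → run F
t=8: L0/L1/L2 = FGDE/C/- → run F
t=9: L0/L1/L2 = FGDE/C/- → run F
t=10: L0/L1/L2 = FGDE/C/- → run F
t=11: L0/L1/L2 = GDE/CF/- → run G
t=12: L0/L1/L2 = GDE/CF/- → run G
t=13: L0/L1/L2 = GDE/CF/- → run G
t=14: L0/L1/L2 = DE/CF/- → run D
t=15: L0/L1/L2 = DE/CF/- → run D
t=16: L0/L1/L2 = E/CF/- → run E
t=17: L0/L1/L2 = E/CF/- → run E
t=18: L0/L1/L2 = E/CF/- → run E
t=19: L0/L1/L2 = E/CF/- → run E
t=20: L0/L1/L2 = -/CFE/- → run C
t=21: L0/L1/L2 = -/CFE/- → run C
t=22: L0/L1/L2 = -/CFE/- → run C
t=23: L0/L1/L2 = -/CFE/- → run C
t=24: L0/L1/L2 = -/FE/- → run F
t=25: L0/L1/L2 = -/FE/- → run F
t=26: L0/L1/L2 = -/FE/- → run F
t=27: L0/L1/L2 = -/E/- → run E
t=28: L0/L1/L2 = -/E/- → run E
t=29: L0/L1/L2 = -/E/- → run E
t=30: L0/L1/L2 = -/E/- → run E
t=31: (idle)
t=32: (idle)

completion order = B, G, D, C, F, E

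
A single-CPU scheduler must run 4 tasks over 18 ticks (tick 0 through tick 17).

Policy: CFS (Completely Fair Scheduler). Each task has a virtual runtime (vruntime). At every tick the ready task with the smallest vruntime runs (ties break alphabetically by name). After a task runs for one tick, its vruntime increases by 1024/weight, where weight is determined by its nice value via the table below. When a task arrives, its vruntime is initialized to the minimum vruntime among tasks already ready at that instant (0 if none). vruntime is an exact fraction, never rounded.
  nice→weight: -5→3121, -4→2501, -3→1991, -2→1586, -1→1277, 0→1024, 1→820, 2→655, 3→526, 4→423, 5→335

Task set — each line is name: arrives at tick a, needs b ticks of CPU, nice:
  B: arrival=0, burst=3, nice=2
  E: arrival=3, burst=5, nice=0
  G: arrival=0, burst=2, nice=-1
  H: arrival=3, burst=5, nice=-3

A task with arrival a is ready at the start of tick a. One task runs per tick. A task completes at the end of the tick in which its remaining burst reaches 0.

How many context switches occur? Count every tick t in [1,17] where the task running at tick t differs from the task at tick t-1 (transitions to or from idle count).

t=0: vr[B=0 G=0] → run B
t=1: vr[B=1024/655 G=0] → run G
t=2: vr[B=1024/655 G=1024/1277] → run G
t=3: vr[B=1024/655 E=1024/655 H=1024/655] → run B
t=4: vr[B=2048/655 E=1024/655 H=1024/655] → run E
t=5: vr[B=2048/655 E=1679/655 H=1024/655] → run H
t=6: vr[B=2048/655 E=1679/655 H=2709504/1304105] → run H
t=7: vr[B=2048/655 E=1679/655 H=3380224/1304105] → run E
t=8: vr[B=2048/655 E=2334/655 H=3380224/1304105] → run H
t=9: vr[B=2048/655 E=2334/655 H=4050944/1304105] → run H
t=10: vr[B=2048/655 E=2334/655 H=4721664/1304105] → run B
t=11: vr[E=2334/655 H=4721664/1304105] → run E
t=12: vr[E=2989/655 H=4721664/1304105] → run H
t=13: vr[E=2989/655] → run E
t=14: vr[E=3644/655] → run E
t=15: (idle)
t=16: (idle)
t=17: (idle)

context switches = 11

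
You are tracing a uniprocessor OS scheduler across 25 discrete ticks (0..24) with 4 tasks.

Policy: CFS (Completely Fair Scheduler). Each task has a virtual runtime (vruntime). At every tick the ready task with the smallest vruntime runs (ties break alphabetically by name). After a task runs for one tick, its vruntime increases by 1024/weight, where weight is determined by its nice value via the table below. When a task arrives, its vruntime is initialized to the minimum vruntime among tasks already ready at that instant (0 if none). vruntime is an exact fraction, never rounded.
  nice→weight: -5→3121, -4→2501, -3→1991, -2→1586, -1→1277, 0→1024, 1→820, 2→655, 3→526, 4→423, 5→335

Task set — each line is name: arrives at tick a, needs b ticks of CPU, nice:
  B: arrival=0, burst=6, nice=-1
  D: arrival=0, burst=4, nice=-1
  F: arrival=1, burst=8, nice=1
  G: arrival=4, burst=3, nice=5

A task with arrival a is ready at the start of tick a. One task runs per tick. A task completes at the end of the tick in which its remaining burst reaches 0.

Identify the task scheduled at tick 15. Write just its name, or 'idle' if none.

running at tick 15 = B

t=0: vr[B=0 D=0] → run B
t=1: vr[B=1024/1277 D=0 F=0] → run D
t=2: vr[B=1024/1277 D=1024/1277 F=0] → run F
t=3: vr[B=1024/1277 D=1024/1277 F=256/205] → run B
t=4: vr[B=2048/1277 D=1024/1277 F=256/205 G=1024/1277] → run D
t=5: vr[B=2048/1277 D=2048/1277 F=256/205 G=1024/1277] → run G
t=6: vr[B=2048/1277 D=2048/1277 F=256/205 G=1650688/427795] → run F
t=7: vr[B=2048/1277 D=2048/1277 F=512/205 G=1650688/427795] → run B
t=8: vr[B=3072/1277 D=2048/1277 F=512/205 G=1650688/427795] → run D
t=9: vr[B=3072/1277 D=3072/1277 F=512/205 G=1650688/427795] → run B
t=10: vr[B=4096/1277 D=3072/1277 F=512/205 G=1650688/427795] → run D
t=11: vr[B=4096/1277 F=512/205 G=1650688/427795] → run F
t=12: vr[B=4096/1277 F=768/205 G=1650688/427795] → run B
t=13: vr[B=5120/1277 F=768/205 G=1650688/427795] → run F
t=14: vr[B=5120/1277 F=1024/205 G=1650688/427795] → run G
t=15: vr[B=5120/1277 F=1024/205 G=2958336/427795] → run B
t=16: vr[F=1024/205 G=2958336/427795] → run F
t=17: vr[F=256/41 G=2958336/427795] → run F
t=18: vr[F=1536/205 G=2958336/427795] → run G
t=19: vr[F=1536/205] → run F
t=20: vr[F=1792/205] → run F
t=21: (idle)
t=22: (idle)
t=23: (idle)
t=24: (idle)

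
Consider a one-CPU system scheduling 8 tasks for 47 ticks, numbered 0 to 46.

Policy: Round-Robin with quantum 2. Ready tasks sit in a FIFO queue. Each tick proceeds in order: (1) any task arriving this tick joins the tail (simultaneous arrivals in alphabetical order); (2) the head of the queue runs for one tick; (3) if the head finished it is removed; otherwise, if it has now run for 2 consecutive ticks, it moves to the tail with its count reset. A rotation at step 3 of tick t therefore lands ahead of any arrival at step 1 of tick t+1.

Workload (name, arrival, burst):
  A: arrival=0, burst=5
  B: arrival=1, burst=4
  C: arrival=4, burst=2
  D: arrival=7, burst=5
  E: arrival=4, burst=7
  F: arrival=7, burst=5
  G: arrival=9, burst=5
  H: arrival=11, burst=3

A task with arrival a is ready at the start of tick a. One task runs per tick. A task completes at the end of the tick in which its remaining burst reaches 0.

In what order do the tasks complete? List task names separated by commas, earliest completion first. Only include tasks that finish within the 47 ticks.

t=0: queue=[A] q_used=0 → run A
t=1: queue=[A,B] q_used=1 → run A
t=2: queue=[B,A] q_used=0 → run B
t=3: queue=[B,A] q_used=1 → run B
t=4: queue=[A,B,C,E] q_used=0 → run A
t=5: queue=[A,B,C,E] q_used=1 → run A
t=6: queue=[B,C,E,A] q_used=0 → run B
t=7: queue=[B,C,E,A,D,F] q_used=1 → run B
t=8: queue=[C,E,A,D,F] q_used=0 → run C
t=9: queue=[C,E,A,D,F,G] q_used=1 → run C
t=10: queue=[E,A,D,F,G] q_used=0 → run E
t=11: queue=[E,A,D,F,G,H] q_used=1 → run E
t=12: queue=[A,D,F,G,H,E] q_used=0 → run A
t=13: queue=[D,F,G,H,E] q_used=0 → run D
t=14: queue=[D,F,G,H,E] q_used=1 → run D
t=15: queue=[F,G,H,E,D] q_used=0 → run F
t=16: queue=[F,G,H,E,D] q_used=1 → run F
t=17: queue=[G,H,E,D,F] q_used=0 → run G
t=18: queue=[G,H,E,D,F] q_used=1 → run G
t=19: queue=[H,E,D,F,G] q_used=0 → run H
t=20: queue=[H,E,D,F,G] q_used=1 → run H
t=21: queue=[E,D,F,G,H] q_used=0 → run E
t=22: queue=[E,D,F,G,H] q_used=1 → run E
t=23: queue=[D,F,G,H,E] q_used=0 → run D
t=24: queue=[D,F,G,H,E] q_used=1 → run D
t=25: queue=[F,G,H,E,D] q_used=0 → run F
t=26: queue=[F,G,H,E,D] q_used=1 → run F
t=27: queue=[G,H,E,D,F] q_used=0 → run G
t=28: queue=[G,H,E,D,F] q_used=1 → run G
t=29: queue=[H,E,D,F,G] q_used=0 → run H
t=30: queue=[E,D,F,G] q_used=0 → run E
t=31: queue=[E,D,F,G] q_used=1 → run E
t=32: queue=[D,F,G,E] q_used=0 → run D
t=33: queue=[F,G,E] q_used=0 → run F
t=34: queue=[G,E] q_used=0 → run G
t=35: queue=[E] q_used=0 → run E
t=36: (idle)
t=37: (idle)
t=38: (idle)
t=39: (idle)
t=40: (idle)
t=41: (idle)
t=42: (idle)
t=43: (idle)
t=44: (idle)
t=45: (idle)
t=46: (idle)

completion order = B, C, A, H, D, F, G, E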